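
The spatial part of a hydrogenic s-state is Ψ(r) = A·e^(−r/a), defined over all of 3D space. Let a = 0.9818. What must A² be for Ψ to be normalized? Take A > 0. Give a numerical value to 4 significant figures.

The normalization condition is ∫|Ψ|² 4πr² dr = 1 from 0 to ∞.
In 3D with spherical symmetry the volume element is 4πr² dr.
The integral (without the A² prefactor) comes out to π·a^3.
Hence A² = 1/[π·a^3].
With a = 0.9818: A² = 0.33634 and A = 0.57995.

A^2 ≈ 0.3363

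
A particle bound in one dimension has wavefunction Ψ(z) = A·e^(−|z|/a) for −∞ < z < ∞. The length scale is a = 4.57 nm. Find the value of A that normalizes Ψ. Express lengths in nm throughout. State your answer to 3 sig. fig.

A ≈ 0.468 nm^(-1/2)

Require ∫ |Ψ|² dz = 1 over the whole domain.
With Ψ = A·e^(−|z|/a), the integral evaluates to A²·[a].
Hence A² = 1/[a].
With a = 4.57: A² = 0.2188 and A = 0.4678.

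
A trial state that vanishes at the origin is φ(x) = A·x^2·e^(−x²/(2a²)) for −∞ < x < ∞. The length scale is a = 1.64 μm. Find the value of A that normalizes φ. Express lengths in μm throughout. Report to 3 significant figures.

A ≈ 0.252 μm^(-5/2)

Require ∫ |φ|² dx = 1 over the whole domain.
Using the Gaussian integral ∫_{−∞}^{∞} e^(−αx²) dx = √(π/α), the integral (without the A² prefactor) comes out to 3·√(π)·a^5/4.
Hence A² = 1/[3·√(π)·a^5/4].
Substituting a = 1.64 gives A² = 0.06341, so A = 0.2518.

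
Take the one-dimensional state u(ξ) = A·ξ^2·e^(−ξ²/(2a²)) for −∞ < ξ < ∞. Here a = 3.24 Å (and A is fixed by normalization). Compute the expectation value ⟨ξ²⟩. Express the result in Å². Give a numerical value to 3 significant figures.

By definition ⟨ξ²⟩ = ∫ ξ^2 |u(ξ)|² dξ.
Since the A² factors cancel between numerator and denominator, ⟨ξ²⟩ = 5·a^2/2.
With a = 3.24, ⟨ξ^2⟩ = 26.24.

⟨ξ^2⟩ ≈ 26.2 Å^2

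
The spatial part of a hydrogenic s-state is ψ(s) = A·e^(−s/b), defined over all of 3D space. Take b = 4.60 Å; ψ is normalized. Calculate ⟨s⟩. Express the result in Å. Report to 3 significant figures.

The expectation value is the |ψ|²-weighted average of s: ∫ s|ψ|² 4πs² ds.
Recall ∫₀^∞ s^m e^(−s/β) ds = m!·β^(m+1), the ratio of the moment integral to the normalization integral gives ⟨s⟩ = 3·b/2.
Putting b = 4.60 gives 6.900.

⟨s⟩ ≈ 6.90 Å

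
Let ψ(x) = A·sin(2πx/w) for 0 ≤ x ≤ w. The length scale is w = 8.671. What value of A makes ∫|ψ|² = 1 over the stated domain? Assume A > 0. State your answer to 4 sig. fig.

A ≈ 0.4803

We need A² ∫|f|² dx = 1, taking the integral from 0 to w.
The integral (without the A² prefactor) comes out to w/2.
Hence A² = 1/[w/2].
Substituting w = 8.671 gives A² = 0.23065, so A = 0.48026.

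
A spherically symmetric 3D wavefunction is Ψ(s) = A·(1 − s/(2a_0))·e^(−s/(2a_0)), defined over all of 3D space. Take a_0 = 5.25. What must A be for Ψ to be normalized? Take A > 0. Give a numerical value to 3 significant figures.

A ≈ 0.0166

We need A² ∫|f|² 4πs² ds = 1, taking the integral from 0 to ∞.
Using ∫₀^∞ sⁿ e^(−αs) ds = n!/αⁿ⁺¹, carrying out the integral gives A² · 8·π·a_0^3.
Substituting a_0 = 5.25 gives A² = 0.0002750, so A = 0.01658.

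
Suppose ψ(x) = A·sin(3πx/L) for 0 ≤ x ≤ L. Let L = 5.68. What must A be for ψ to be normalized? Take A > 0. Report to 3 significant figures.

A ≈ 0.593

Require ∫ |ψ|² dx = 1 over the whole domain.
Using sin²θ = (1 − cos 2θ)/2, with ψ = A·sin(3πx/L), the integral evaluates to A²·[L/2].
Substituting L = 5.68 gives A² = 0.3521, so A = 0.5934.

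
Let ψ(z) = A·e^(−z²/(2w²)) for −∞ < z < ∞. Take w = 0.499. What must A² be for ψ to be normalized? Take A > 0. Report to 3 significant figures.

The normalization condition is ∫|ψ|² dz = 1 from −∞ to ∞.
With ∫_{−∞}^{∞} z^(2m) e^(−αz²) dz = (2m−1)!!·√π / (2^m α^(m+1/2)), with ψ = A·e^(−z²/(2w²)), the integral evaluates to A²·[√(π)·w].
Substituting w = 0.499 gives A² = 1.131, so A = 1.063.

A^2 ≈ 1.13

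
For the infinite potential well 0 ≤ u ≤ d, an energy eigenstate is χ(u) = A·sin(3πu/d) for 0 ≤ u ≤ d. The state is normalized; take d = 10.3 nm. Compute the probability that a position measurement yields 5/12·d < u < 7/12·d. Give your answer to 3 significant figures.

The probability is P = ∫ |χ|² du over [5/12·d, 7/12·d].
The normalization integral ∫|χ|²du over the whole domain equals d/2·A², and A² cancels in the ratio.
Let t = u/d; then A² and the length scale cancel, so P = ∫_{5/12}^{7/12} sin(3·π·t)^2 dt ÷ ∫_{0}^{1} sin(3·π·t)^2 dt.
An antiderivative of sin(3·π·t)^2 is t/2 - sin(6·π·t)/(12·π); evaluating from 5/12 to 7/12 gives 1/(6·π) + 1/12, while the full integral is 1/2.
This works out to P = (2 + π)/(6·π).

P ≈ 0.273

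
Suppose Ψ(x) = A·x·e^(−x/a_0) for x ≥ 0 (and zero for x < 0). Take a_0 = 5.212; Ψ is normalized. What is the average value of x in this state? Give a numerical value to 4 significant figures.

By definition ⟨x⟩ = ∫ x |Ψ(x)|² dx.
With ∫₀^∞ x^3 e^(−αx) dx = 3!/α^4, the ratio of the moment integral to the normalization integral gives ⟨x⟩ = 3·a_0/2.
With a_0 = 5.212, ⟨x⟩ = 7.8180.

⟨x⟩ ≈ 7.818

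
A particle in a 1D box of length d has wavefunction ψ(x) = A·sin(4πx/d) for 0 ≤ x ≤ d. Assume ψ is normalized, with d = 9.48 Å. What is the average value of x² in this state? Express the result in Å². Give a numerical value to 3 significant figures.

By definition ⟨x²⟩ = ∫ x^2 |ψ(x)|² dx.
Since the A² factors cancel between numerator and denominator, ⟨x²⟩ = -d^2/(32·π^2) + d^2/3.
With d = 9.48, ⟨x^2⟩ = 29.67.

⟨x^2⟩ ≈ 29.7 Å^2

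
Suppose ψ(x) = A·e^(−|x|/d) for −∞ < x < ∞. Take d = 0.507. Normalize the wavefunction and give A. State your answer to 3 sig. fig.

The normalization condition is ∫|ψ|² dx = 1 from −∞ to ∞.
With ψ = A·e^(−|x|/d), the integral evaluates to A²·[d].
Plugging in d = 0.507 yields A = 1.404.

A ≈ 1.40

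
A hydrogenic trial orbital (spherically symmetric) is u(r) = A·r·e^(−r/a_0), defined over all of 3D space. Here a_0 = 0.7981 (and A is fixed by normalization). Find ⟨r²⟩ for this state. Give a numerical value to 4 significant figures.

By definition ⟨r²⟩ = ∫ r^2 |u(r)|² 4πr² dr.
The ratio of the moment integral to the normalization integral gives ⟨r²⟩ = 15·a_0^2/2.
Putting a_0 = 0.7981 gives 4.7772.

⟨r^2⟩ ≈ 4.777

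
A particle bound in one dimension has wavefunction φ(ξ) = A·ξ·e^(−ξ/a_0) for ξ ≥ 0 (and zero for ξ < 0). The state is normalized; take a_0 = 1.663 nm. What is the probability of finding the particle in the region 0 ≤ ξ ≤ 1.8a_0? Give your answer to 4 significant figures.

P ≈ 0.6973

P = ∫_{0}^{1.8a_0} |φ(ξ)|² dξ.
The normalization integral ∫|φ|²dξ over the whole domain equals a_0^3/4·A², and A² cancels in the ratio.
Substituting u = ξ/a_0, A² and the length scale cancel in the ratio: P = ∫_{0}^{1.8} u^2·e^(-2·u) du / ∫_{0}^{∞} u^2·e^(-2·u) du.
Using ∫ u^2·e^(-2·u) du = -(2·u^2 + 2·u + 1)·e^(-2·u)/4, the numerator is 1/4 - 277·e^(-18/5)/100 and the denominator is 1/4.
Taking the ratio, P = 0.69725.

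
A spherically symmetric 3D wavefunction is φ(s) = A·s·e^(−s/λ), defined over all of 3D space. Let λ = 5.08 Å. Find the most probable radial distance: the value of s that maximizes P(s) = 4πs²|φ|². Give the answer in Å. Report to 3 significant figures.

The maximum of P(s) = 4πs²|φ|² occurs where its derivative vanishes.
This gives s = 2·λ.
With λ = 5.08, the most probable radial distance is 10.16 Å.

s ≈ 10.2 Å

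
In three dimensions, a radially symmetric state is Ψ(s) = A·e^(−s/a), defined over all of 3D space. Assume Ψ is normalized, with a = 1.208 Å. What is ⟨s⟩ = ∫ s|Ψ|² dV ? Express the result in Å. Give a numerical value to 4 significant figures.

⟨s⟩ = ∫ s |Ψ|² 4πs² ds over the full domain.
The ratio of the moment integral to the normalization integral gives ⟨s⟩ = 3·a/2.
Putting a = 1.208 gives 1.8120.

⟨s⟩ ≈ 1.812 Å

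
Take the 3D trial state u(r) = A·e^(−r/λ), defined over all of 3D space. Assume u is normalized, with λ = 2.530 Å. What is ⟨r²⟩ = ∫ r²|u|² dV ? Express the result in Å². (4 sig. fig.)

⟨r²⟩ = ∫ r^2 |u|² 4πr² dr over the full domain.
Using ∫₀^∞ rⁿ e^(−αr) dr = n!/αⁿ⁺¹, the ratio of the moment integral to the normalization integral gives ⟨r²⟩ = 3·λ^2.
Putting λ = 2.530 gives 19.203.

⟨r^2⟩ ≈ 19.20 Å^2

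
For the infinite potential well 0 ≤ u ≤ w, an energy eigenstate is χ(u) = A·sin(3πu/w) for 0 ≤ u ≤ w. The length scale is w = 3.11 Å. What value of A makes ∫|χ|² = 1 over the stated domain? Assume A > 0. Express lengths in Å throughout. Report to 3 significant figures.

Require ∫ |χ|² du = 1 over the whole domain.
With ∫₀^w sin²(nπu/w) du = w/2, ∫|χ|² du = A²·(w/2).
Setting this equal to 1 gives A² = 1/(w/2).
Substituting w = 3.11 gives A² = 0.6431, so A = 0.8019.

A ≈ 0.802 Å^(-1/2)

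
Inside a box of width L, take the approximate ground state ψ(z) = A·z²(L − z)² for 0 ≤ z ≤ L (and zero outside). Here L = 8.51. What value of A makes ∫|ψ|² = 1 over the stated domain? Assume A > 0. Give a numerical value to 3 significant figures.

The normalization condition is ∫|ψ|² dz = 1 from 0 to L.
Expanding the polynomial and integrating term by term, carrying out the integral gives A² · L^9/630.
Setting this equal to 1 gives A² = 1/(L^9/630).
Substituting L = 8.51 gives A² = 0.000002691, so A = 0.001641.

A ≈ 0.00164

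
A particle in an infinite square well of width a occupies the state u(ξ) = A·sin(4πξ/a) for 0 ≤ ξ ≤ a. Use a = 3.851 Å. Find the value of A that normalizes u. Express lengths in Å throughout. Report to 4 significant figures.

A ≈ 0.7207 Å^(-1/2)

The normalization condition is ∫|u|² dξ = 1 from 0 to a.
The integral (without the A² prefactor) comes out to a/2.
With a = 3.851: A² = 0.51935 and A = 0.72066.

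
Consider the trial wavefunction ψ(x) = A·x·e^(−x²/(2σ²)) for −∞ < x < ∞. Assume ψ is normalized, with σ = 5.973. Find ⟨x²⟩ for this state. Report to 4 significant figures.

The expectation value is the |ψ|²-weighted average of x^2: ∫ x^2|ψ|² dx.
Using the Gaussian integral ∫_{−∞}^{∞} e^(−αx²) dx = √(π/α), the ratio of the moment integral to the normalization integral gives ⟨x²⟩ = 3·σ^2/2.
With σ = 5.973, ⟨x^2⟩ = 53.515.

⟨x^2⟩ ≈ 53.52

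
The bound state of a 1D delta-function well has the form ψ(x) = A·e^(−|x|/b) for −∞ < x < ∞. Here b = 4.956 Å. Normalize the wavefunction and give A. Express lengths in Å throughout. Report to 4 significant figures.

A ≈ 0.4492 Å^(-1/2)

Require ∫ |ψ|² dx = 1 over the whole domain.
Recall ∫₀^∞ x^m e^(−x/β) dx = m!·β^(m+1), carrying out the integral gives A² · b.
Hence A² = 1/[b].
With b = 4.956: A² = 0.20178 and A = 0.44919.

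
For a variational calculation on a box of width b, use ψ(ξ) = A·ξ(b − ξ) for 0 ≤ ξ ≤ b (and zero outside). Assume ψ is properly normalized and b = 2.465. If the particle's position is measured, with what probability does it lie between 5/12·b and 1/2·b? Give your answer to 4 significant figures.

|ψ|² is the probability density, so P = ∫_{5/12·b}^{1/2·b} |ψ|² dξ.
With A² fixed by ∫|ψ|² = 1, i.e. A² = (b^5/30)^(−1), substitute and integrate.
Substituting u = ξ/b, A² and the length scale cancel in the ratio: P = ∫_{5/12}^{1/2} u^2·(1 - u)^2 du / ∫_{0}^{1} u^2·(1 - u)^2 du.
With ∫ u^2·(1 - u)^2 du = u^3·(6·u^2 - 15·u + 10)/30 + C, the region integral is ≈ 0.00511269 and the full one is 1/30.
This works out to P = 0.15338.

P ≈ 0.1534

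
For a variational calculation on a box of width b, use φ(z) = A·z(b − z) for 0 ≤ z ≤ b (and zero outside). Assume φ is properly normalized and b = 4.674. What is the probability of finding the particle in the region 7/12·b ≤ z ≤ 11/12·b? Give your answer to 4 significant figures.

P ≈ 0.3415

The probability is P = ∫ |φ|² dz over [7/12·b, 11/12·b].
The normalization integral ∫|φ|²dz over the whole domain equals b^5/30·A², and A² cancels in the ratio.
Let u = z/b; then A² and the length scale cancel, so P = ∫_{7/12}^{11/12} u^2·(1 - u)^2 du ÷ ∫_{0}^{1} u^2·(1 - u)^2 du.
An antiderivative of u^2·(1 - u)^2 is u^3·(6·u^2 - 15·u + 10)/30; evaluating from 7/12 to 11/12 gives ≈ 0.0113844, while the full integral is 1/30.
Evaluating gives P = 0.34153.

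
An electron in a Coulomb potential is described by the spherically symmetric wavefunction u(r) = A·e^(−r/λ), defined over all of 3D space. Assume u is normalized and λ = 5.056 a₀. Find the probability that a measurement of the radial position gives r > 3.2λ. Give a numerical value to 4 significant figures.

P = ∫ |u|² 4πr² dr over r > 3.2λ.
A² is fixed by ∫₀^∞ 4πr²|u|² dr = 1, i.e. A² = (π·λ^3)^(−1).
Let t = r/λ; then A², 4π and the length scale all cancel, so P = ∫_{3.2}^{∞} t^2·e^(-2·t) dt ÷ ∫_{0}^{∞} t^2·e^(-2·t) dt.
Using ∫ t^2·e^(-2·t) dt = -(2·t^2 + 2·t + 1)·e^(-2·t)/4, the numerator is 697·e^(-32/5)/100 and the denominator is 1/4.
Taking the ratio yields P = 0.046324.

P ≈ 0.04632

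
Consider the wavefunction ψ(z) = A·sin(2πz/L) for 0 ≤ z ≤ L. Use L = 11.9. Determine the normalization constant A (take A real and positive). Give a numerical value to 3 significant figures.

A ≈ 0.410

The normalization condition is ∫|ψ|² dz = 1 from 0 to L.
Using sin²θ = (1 − cos 2θ)/2, the integral (without the A² prefactor) comes out to L/2.
Setting this equal to 1 gives A² = 1/(L/2).
With L = 11.9: A² = 0.1681 and A = 0.4100.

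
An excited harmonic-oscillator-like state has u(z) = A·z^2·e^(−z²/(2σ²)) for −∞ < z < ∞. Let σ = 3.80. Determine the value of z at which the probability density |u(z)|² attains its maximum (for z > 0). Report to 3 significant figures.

z ≈ 5.37

Set d/dz [|u(z)|²] = 0 and solve for z > 0.
Solving yields z = √(2)·σ.
With σ = 3.80, the value of z > 0 at which the probability density is greatest is 5.374.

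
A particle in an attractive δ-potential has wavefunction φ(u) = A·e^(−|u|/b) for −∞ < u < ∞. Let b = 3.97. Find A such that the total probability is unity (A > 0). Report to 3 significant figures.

A ≈ 0.502

The normalization condition is ∫|φ|² du = 1 from −∞ to ∞.
With ∫₀^∞ u^0 e^(−αu) du = 0!/α^1, with φ = A·e^(−|u|/b), the integral evaluates to A²·[b].
Hence A² = 1/[b].
Substituting b = 3.97 gives A² = 0.2519, so A = 0.5019.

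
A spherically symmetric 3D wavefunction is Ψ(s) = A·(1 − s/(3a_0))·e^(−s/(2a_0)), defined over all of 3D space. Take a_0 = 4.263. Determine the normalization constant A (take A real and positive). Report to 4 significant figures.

A ≈ 0.03925

Require ∫ |Ψ|² 4πs² ds = 1 over the whole domain.
The angular integral contributes 4π, leaving ∫₀^∞ s²|Ψ|² ds.
∫|Ψ|² 4πs² ds = A²·(8·π·a_0^3/3).
Hence A² = 1/[8·π·a_0^3/3].
Plugging in a_0 = 4.263 yields A = 0.039253.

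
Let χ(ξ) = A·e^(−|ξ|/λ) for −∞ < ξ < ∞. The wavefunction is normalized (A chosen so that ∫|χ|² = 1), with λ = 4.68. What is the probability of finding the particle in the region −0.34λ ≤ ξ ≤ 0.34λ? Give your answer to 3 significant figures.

|χ|² is the probability density, so P = ∫_{−0.34λ}^{0.34λ} |χ|² dξ.
Since A² = 1/(λ), this is the region integral divided by the full normalization integral.
Both integrals are even about ξ = 0, so only the ξ ≥ 0 halves are needed (the factors of 2 cancel). Let u = ξ/λ; then A² and the length scale cancel, so P = ∫_{0}^{0.34} e^(-2·u) du ÷ ∫_{0}^{∞} e^(-2·u) du.
With ∫ e^(-2·u) du = -e^(-2·u)/2 + C, the region integral is 1/2 - e^(-17/25)/2 and the full one is 1/2.
The result is P = 0.4934.

P ≈ 0.493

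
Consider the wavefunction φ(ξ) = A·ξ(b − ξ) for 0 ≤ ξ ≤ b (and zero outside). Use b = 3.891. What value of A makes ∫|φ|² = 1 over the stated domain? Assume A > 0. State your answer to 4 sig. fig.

A ≈ 0.1834

We need A² ∫|f|² dξ = 1, taking the integral from 0 to b.
Expanding the polynomial and integrating term by term, carrying out the integral gives A² · b^5/30.
Substituting b = 3.891 gives A² = 0.033637, so A = 0.18340.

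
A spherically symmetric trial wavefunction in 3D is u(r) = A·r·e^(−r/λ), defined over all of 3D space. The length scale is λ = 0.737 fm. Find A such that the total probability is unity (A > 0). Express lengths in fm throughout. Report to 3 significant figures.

Normalization requires ∫|u|² 4πr² dr = 1, integrated from 0 to ∞.
(Spherical symmetry: dV = 4πr² dr.)
Recall ∫₀^∞ r^m e^(−r/β) dr = m!·β^(m+1), carrying out the integral gives A² · 3·π·λ^5.
With λ = 0.737: A² = 0.4880 and A = 0.6985.

A ≈ 0.699 fm^(-5/2)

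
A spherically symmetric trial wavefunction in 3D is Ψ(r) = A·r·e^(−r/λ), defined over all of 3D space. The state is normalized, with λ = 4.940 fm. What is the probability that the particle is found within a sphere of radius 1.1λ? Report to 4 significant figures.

P ≈ 0.07250

With dV = 4πr²dr, the probability is ∫|Ψ|² dV over r ≤ 1.1λ.
A² is fixed by ∫₀^∞ 4πr²|Ψ|² dr = 1, i.e. A² = (3·π·λ^5)^(−1).
Let u = r/λ; then A², 4π and the length scale all cancel, so P = ∫_{0}^{1.1} u^4·e^(-2·u) du ÷ ∫_{0}^{∞} u^4·e^(-2·u) du.
With ∫ u^4·e^(-2·u) du = -(u^4/2 + u^3 + 3·u^2/2 + 3·u/2 + 3/4)·e^(-2·u) + C, the region integral is ≈ 0.0543722 and the full one is 3/4.
The region integral divided by the full integral gives P = 0.072496.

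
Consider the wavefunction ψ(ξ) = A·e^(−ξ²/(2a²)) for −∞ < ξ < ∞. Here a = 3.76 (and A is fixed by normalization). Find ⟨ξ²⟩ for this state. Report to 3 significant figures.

⟨ξ^2⟩ ≈ 7.07

By definition ⟨ξ²⟩ = ∫ ξ^2 |ψ(ξ)|² dξ.
Using the Gaussian integral ∫_{−∞}^{∞} e^(−αξ²) dξ = √(π/α), evaluating both integrals, ⟨ξ²⟩ = a^2/2.
Putting a = 3.76 gives 7.069.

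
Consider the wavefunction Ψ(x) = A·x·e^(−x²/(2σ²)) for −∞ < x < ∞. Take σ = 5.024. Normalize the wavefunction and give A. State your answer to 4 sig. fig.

A ≈ 0.09433

Normalization requires ∫|Ψ|² dx = 1, integrated from −∞ to ∞.
With ∫_{−∞}^{∞} x^(2m) e^(−αx²) dx = (2m−1)!!·√π / (2^m α^(m+1/2)), with Ψ = A·x·e^(−x²/(2σ²)), the integral evaluates to A²·[√(π)·σ^3/2].
Hence A² = 1/[√(π)·σ^3/2].
Plugging in σ = 5.024 yields A = 0.094331.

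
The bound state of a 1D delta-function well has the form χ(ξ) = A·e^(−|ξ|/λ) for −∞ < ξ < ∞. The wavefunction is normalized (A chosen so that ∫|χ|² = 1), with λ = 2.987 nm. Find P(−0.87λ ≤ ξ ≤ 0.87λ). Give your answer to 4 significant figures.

|χ|² is the probability density, so P = ∫_{−0.87λ}^{0.87λ} |χ|² dξ.
With A² fixed by ∫|χ|² = 1, i.e. A² = (λ)^(−1), substitute and integrate.
By symmetry take twice the ξ ≥ 0 contribution in numerator and denominator; the 2's cancel. Let u = ξ/λ; then A² and the length scale cancel, so P = ∫_{0}^{0.87} e^(-2·u) du ÷ ∫_{0}^{∞} e^(-2·u) du.
Using ∫ e^(-2·u) du = -e^(-2·u)/2, the numerator is 1/2 - e^(-87/50)/2 and the denominator is 1/2.
Evaluating gives P = 0.82448.

P ≈ 0.8245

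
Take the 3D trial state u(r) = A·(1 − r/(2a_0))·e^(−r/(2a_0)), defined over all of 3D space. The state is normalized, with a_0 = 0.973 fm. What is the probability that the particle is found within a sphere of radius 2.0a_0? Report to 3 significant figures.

P ≈ 0.0527

With dV = 4πr²dr, the probability is ∫|u|² dV over r ≤ 2.0a_0.
Normalization gives A² = 1/(8·π·a_0^3).
Let t = r/a_0; then A², 4π and the length scale all cancel, so P = ∫_{0}^{2.0} t^2·(1 - t/2)^2·e^(-t) dt ÷ ∫_{0}^{∞} t^2·(1 - t/2)^2·e^(-t) dt.
With ∫ t^2·(1 - t/2)^2·e^(-t) dt = -(t^4/4 + t^2 + 2·t + 2)·e^(-t) + C, the region integral is 2 - 14·e^(-2) and the full one is 2.
Taking the ratio yields P = 0.05265.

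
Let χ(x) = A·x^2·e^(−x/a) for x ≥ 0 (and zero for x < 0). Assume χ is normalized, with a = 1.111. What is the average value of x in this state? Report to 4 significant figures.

⟨x⟩ = ∫ x |χ|² dx over the full domain.
Recall ∫₀^∞ x^m e^(−x/β) dx = m!·β^(m+1), since the A² factors cancel between numerator and denominator, ⟨x⟩ = 5·a/2.
With a = 1.111, ⟨x⟩ = 2.7775.

⟨x⟩ ≈ 2.778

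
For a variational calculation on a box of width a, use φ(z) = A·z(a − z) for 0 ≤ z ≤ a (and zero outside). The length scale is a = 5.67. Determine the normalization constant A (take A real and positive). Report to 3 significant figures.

Normalization requires ∫|φ|² dz = 1, integrated from 0 to a.
Expanding the polynomial and integrating term by term, with φ = A·z(a − z), the integral evaluates to A²·[a^5/30].
Setting this equal to 1 gives A² = 1/(a^5/30).
With a = 5.67: A² = 0.005119 and A = 0.07155.

A ≈ 0.0715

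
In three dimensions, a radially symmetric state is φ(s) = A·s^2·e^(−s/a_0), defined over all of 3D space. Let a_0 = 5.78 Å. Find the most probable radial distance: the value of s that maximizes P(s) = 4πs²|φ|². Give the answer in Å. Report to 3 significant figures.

s ≈ 17.3 Å

The maximum of P(s) = 4πs²|φ|² occurs where its derivative vanishes.
Solving yields s = 3·a_0.
With a_0 = 5.78, the most probable radial distance is 17.34 Å.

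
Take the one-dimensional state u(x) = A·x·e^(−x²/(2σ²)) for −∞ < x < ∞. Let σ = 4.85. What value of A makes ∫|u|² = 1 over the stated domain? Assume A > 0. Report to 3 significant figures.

The normalization condition is ∫|u|² dx = 1 from −∞ to ∞.
Using the Gaussian integral ∫_{−∞}^{∞} e^(−αx²) dx = √(π/α), with u = A·x·e^(−x²/(2σ²)), the integral evaluates to A²·[√(π)·σ^3/2].
So A² = (√(π)·σ^3/2)^(−1).
With σ = 4.85: A² = 0.009891 and A = 0.09945.

A ≈ 0.0995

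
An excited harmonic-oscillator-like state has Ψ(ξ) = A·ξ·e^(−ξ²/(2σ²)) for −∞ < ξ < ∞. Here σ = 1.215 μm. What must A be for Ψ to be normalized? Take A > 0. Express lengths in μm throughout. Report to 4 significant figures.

Require ∫ |Ψ|² dξ = 1 over the whole domain.
With Ψ = A·ξ·e^(−ξ²/(2σ²)), the integral evaluates to A²·[√(π)·σ^3/2].
So A² = (√(π)·σ^3/2)^(−1).
Substituting σ = 1.215 gives A² = 0.62911, so A = 0.79316.

A ≈ 0.7932 μm^(-3/2)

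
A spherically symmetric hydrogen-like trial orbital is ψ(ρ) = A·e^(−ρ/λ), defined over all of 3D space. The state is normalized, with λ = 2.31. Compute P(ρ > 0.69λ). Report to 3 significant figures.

With dV = 4πρ²dρ, the probability is ∫|ψ|² dV over ρ > 0.69λ.
Normalization gives A² = 1/(π·λ^3).
In terms of u = ρ/λ (A², 4π and the length scale all cancel between numerator and denominator), P = [∫_{0.69}^{∞} u^2·e^(-2·u) du] / [∫_{0}^{∞} u^2·e^(-2·u) du].
An antiderivative of u^2·e^(-2·u) is -(2·u^2 + 2·u + 1)·e^(-2·u)/4; evaluating from 0.69 to ∞ gives ≈ 0.20958, while the full integral is 1/4.
Taking the ratio yields P = 0.8383.

P ≈ 0.838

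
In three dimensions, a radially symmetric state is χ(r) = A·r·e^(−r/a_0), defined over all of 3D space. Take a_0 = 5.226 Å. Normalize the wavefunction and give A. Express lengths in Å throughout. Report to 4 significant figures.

A ≈ 0.005217 Å^(-5/2)

The normalization condition is ∫|χ|² 4πr² dr = 1 from 0 to ∞.
The angular integral contributes 4π, leaving ∫₀^∞ r²|χ|² dr.
Carrying out the integral gives A² · 3·π·a_0^5.
Setting this equal to 1 gives A² = 1/(3·π·a_0^5).
Plugging in a_0 = 5.226 yields A = 0.0052172.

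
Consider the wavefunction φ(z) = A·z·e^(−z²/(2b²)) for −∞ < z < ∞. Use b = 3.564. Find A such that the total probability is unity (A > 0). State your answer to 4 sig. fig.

A ≈ 0.1579

The normalization condition is ∫|φ|² dz = 1 from −∞ to ∞.
The integral (without the A² prefactor) comes out to √(π)·b^3/2.
So A² = (√(π)·b^3/2)^(−1).
With b = 3.564: A² = 0.024925 and A = 0.15788.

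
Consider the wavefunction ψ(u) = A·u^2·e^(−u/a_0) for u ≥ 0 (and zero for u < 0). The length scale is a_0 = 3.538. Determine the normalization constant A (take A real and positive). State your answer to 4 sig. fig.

A ≈ 0.04904

Require ∫ |ψ|² du = 1 over the whole domain.
∫|ψ|² du = A²·(3·a_0^5/4).
So A² = (3·a_0^5/4)^(−1).
Plugging in a_0 = 3.538 yields A = 0.049043.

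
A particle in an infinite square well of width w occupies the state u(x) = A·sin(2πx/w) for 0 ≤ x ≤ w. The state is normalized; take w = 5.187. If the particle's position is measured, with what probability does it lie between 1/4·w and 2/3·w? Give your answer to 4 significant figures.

P ≈ 0.3478

The probability is P = ∫ |u|² dx over [1/4·w, 2/3·w].
With A² fixed by ∫|u|² = 1, i.e. A² = (w/2)^(−1), substitute and integrate.
In terms of t = x/w (A² and the length scale cancel between numerator and denominator), P = [∫_{1/4}^{2/3} sin(2·π·t)^2 dt] / [∫_{0}^{1} sin(2·π·t)^2 dt].
With ∫ sin(2·π·t)^2 dt = t/2 - sin(4·π·t)/(8·π) + C, the region integral is -√(3)/(16·π) + 5/24 and the full one is 1/2.
This works out to P = -√(3)/(8·π) + 5/12.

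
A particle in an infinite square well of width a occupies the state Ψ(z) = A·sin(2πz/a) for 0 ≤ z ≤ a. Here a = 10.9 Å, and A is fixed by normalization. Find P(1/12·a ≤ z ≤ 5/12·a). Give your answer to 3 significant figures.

P = ∫_{1/12·a}^{5/12·a} |Ψ(z)|² dz.
With A² fixed by ∫|Ψ|² = 1, i.e. A² = (a/2)^(−1), substitute and integrate.
Let u = z/a; then A² and the length scale cancel, so P = ∫_{1/12}^{5/12} sin(2·π·u)^2 du ÷ ∫_{0}^{1} sin(2·π·u)^2 du.
Using ∫ sin(2·π·u)^2 du = u/2 - sin(4·π·u)/(8·π), the numerator is √(3)/(8·π) + 1/6 and the denominator is 1/2.
Taking the ratio, P = (√(3)/4 + π/3)/π.

P ≈ 0.471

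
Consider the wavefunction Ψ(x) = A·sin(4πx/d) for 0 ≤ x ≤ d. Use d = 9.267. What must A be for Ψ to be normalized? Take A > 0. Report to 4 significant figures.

Require ∫ |Ψ|² dx = 1 over the whole domain.
Carrying out the integral gives A² · d/2.
So A² = (d/2)^(−1).
With d = 9.267: A² = 0.21582 and A = 0.46456.

A ≈ 0.4646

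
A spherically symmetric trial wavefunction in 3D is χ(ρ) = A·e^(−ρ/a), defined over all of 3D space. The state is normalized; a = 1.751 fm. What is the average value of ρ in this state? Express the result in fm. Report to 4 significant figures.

⟨ρ⟩ ≈ 2.627 fm

⟨ρ⟩ = ∫ ρ |χ|² 4πρ² dρ over the full domain.
Recall ∫₀^∞ ρ^m e^(−ρ/β) dρ = m!·β^(m+1), the ratio of the moment integral to the normalization integral gives ⟨ρ⟩ = 3·a/2.
With a = 1.751, ⟨ρ⟩ = 2.6265.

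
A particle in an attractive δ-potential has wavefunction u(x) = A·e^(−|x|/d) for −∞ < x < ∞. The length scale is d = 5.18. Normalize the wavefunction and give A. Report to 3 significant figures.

The normalization condition is ∫|u|² dx = 1 from −∞ to ∞.
Using ∫₀^∞ xⁿ e^(−αx) dx = n!/αⁿ⁺¹, the integral (without the A² prefactor) comes out to d.
Hence A² = 1/[d].
Plugging in d = 5.18 yields A = 0.4394.

A ≈ 0.439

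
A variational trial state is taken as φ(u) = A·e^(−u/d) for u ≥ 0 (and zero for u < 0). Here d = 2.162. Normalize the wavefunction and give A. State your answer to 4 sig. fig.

A ≈ 0.9618

Require ∫ |φ|² du = 1 over the whole domain.
With φ = A·e^(−u/d), the integral evaluates to A²·[d/2].
Hence A² = 1/[d/2].
Substituting d = 2.162 gives A² = 0.92507, so A = 0.96181.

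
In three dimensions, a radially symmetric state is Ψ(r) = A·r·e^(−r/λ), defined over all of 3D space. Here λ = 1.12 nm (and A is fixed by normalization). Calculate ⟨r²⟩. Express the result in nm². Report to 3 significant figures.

⟨r²⟩ = ∫ r^2 |Ψ|² 4πr² dr over the full domain.
Evaluating both integrals, ⟨r²⟩ = 15·λ^2/2.
With λ = 1.12, ⟨r^2⟩ = 9.408.

⟨r^2⟩ ≈ 9.41 nm^2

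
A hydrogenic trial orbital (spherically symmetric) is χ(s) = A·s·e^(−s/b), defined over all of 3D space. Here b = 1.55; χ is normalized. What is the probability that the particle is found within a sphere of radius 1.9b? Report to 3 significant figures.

P ≈ 0.332

Integrate the radial probability density 4πs²|χ|² over s ≤ 1.9b.
A² is fixed by ∫₀^∞ 4πs²|χ|² ds = 1, i.e. A² = (3·π·b^5)^(−1).
In terms of u = s/b (A², 4π and the length scale all cancel between numerator and denominator), P = [∫_{0}^{1.9} u^4·e^(-2·u) du] / [∫_{0}^{∞} u^4·e^(-2·u) du].
With ∫ u^4·e^(-2·u) du = -(u^4/2 + u^3 + 3·u^2/2 + 3·u/2 + 3/4)·e^(-2·u) + C, the region integral is ≈ 0.24912 and the full one is 3/4.
Taking the ratio yields P = 0.3322.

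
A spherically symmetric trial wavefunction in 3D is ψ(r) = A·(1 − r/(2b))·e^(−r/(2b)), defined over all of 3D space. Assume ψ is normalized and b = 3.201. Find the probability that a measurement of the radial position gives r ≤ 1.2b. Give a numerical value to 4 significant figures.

With dV = 4πr²dr, the probability is ∫|ψ|² dV over r ≤ 1.2b.
Normalization gives A² = 1/(8·π·b^3).
Let u = r/b; then A², 4π and the length scale all cancel, so P = ∫_{0}^{1.2} u^2·(1 - u/2)^2·e^(-u) du ÷ ∫_{0}^{∞} u^2·(1 - u/2)^2·e^(-u) du.
Using ∫ u^2·(1 - u/2)^2·e^(-u) du = -(u^4/4 + u^2 + 2·u + 2)·e^(-u), the numerator is 2 - 3974·e^(-6/5)/625 and the denominator is 2.
This evaluates to P = 0.042443.

P ≈ 0.04244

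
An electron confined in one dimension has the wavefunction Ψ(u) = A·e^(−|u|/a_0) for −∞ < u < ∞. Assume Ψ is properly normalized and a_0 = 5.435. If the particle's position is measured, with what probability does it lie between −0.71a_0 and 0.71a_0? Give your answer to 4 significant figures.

P = ∫_{−0.71a_0}^{0.71a_0} |Ψ(u)|² du.
Since A² = 1/(a_0), this is the region integral divided by the full normalization integral.
By symmetry take twice the u ≥ 0 contribution in numerator and denominator; the 2's cancel. In terms of t = u/a_0 (A² and the length scale cancel between numerator and denominator), P = [∫_{0}^{0.71} e^(-2·t) dt] / [∫_{0}^{∞} e^(-2·t) dt].
An antiderivative of e^(-2·t) is -e^(-2·t)/2; evaluating from 0 to 0.71 gives 1/2 - e^(-71/50)/2, while the full integral is 1/2.
Evaluating gives P = 0.75829.

P ≈ 0.7583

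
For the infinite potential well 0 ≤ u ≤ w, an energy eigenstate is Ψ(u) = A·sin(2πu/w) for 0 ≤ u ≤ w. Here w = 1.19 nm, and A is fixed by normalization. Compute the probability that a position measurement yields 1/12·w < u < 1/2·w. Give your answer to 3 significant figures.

P = ∫_{1/12·w}^{1/2·w} |Ψ(u)|² du.
With A² fixed by ∫|Ψ|² = 1, i.e. A² = (w/2)^(−1), substitute and integrate.
Let t = u/w; then A² and the length scale cancel, so P = ∫_{1/12}^{1/2} sin(2·π·t)^2 dt ÷ ∫_{0}^{1} sin(2·π·t)^2 dt.
An antiderivative of sin(2·π·t)^2 is t/2 - sin(4·π·t)/(8·π); evaluating from 1/12 to 1/2 gives √(3)/(16·π) + 5/24, while the full integral is 1/2.
Taking the ratio, P = √(3)/(8·π) + 5/12.

P ≈ 0.486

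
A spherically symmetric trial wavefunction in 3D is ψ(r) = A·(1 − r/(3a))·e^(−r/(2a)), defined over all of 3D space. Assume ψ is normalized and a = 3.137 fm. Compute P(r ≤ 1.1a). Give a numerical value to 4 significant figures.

P ≈ 0.1660

P = ∫ |ψ|² 4πr² dr over r ≤ 1.1a.
Normalization gives A² = 1/(8·π·a^3/3).
In terms of u = r/a (A², 4π and the length scale all cancel between numerator and denominator), P = [∫_{0}^{1.1} u^2·(1 - u/3)^2·e^(-u) du] / [∫_{0}^{∞} u^2·(1 - u/3)^2·e^(-u) du].
An antiderivative of u^2·(1 - u/3)^2·e^(-u) is (-u^4 + 2·u^3 - 3·u^2 - 6·u - 6)·e^(-u)/9; evaluating from 0 to 1.1 gives ≈ 0.110694, while the full integral is 2/3.
This evaluates to P = 0.16604.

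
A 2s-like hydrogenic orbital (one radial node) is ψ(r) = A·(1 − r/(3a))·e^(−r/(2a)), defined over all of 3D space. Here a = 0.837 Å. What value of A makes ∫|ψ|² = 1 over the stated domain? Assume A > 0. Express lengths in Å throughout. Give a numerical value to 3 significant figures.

A ≈ 0.451 Å^(-3/2)

Require ∫ |ψ|² 4πr² dr = 1 over the whole domain.
The angular integral contributes 4π, leaving ∫₀^∞ r²|ψ|² dr.
Carrying out the integral gives A² · 8·π·a^3/3.
Setting this equal to 1 gives A² = 1/(8·π·a^3/3).
Plugging in a = 0.837 yields A = 0.4512.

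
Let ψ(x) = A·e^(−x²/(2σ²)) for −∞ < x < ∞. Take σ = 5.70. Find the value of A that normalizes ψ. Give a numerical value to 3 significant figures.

Require ∫ |ψ|² dx = 1 over the whole domain.
Differentiating ∫e^(−αx²) dx = √(π/α) under α to get the higher moments, with ψ = A·e^(−x²/(2σ²)), the integral evaluates to A²·[√(π)·σ].
So A² = (√(π)·σ)^(−1).
Plugging in σ = 5.70 yields A = 0.3146.

A ≈ 0.315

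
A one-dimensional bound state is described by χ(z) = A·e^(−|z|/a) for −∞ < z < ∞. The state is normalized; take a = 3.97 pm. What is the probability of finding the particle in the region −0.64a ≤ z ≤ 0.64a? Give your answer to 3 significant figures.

P = ∫_{−0.64a}^{0.64a} |χ(z)|² dz.
The normalization integral ∫|χ|²dz over the whole domain equals a·A², and A² cancels in the ratio.
By symmetry take twice the z ≥ 0 contribution in numerator and denominator; the 2's cancel. In terms of u = z/a (A² and the length scale cancel between numerator and denominator), P = [∫_{0}^{0.64} e^(-2·u) du] / [∫_{0}^{∞} e^(-2·u) du].
With ∫ e^(-2·u) du = -e^(-2·u)/2 + C, the region integral is 1/2 - e^(-32/25)/2 and the full one is 1/2.
The result is P = 0.7220.

P ≈ 0.722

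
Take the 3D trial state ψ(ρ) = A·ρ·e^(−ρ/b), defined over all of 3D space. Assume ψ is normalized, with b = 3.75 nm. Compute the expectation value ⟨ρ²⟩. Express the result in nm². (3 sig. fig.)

By definition ⟨ρ²⟩ = ∫ ρ^2 |ψ(ρ)|² 4πρ² dρ.
Using ∫₀^∞ ρⁿ e^(−αρ) dρ = n!/αⁿ⁺¹, since the A² factors cancel between numerator and denominator, ⟨ρ²⟩ = 15·b^2/2.
Putting b = 3.75 gives 105.5.

⟨ρ^2⟩ ≈ 105 nm^2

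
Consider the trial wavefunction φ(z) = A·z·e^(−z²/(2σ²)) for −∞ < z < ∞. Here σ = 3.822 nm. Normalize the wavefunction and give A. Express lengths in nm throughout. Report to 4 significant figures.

A ≈ 0.1422 nm^(-3/2)

We need A² ∫|f|² dz = 1, taking the integral from −∞ to ∞.
Using the Gaussian integral ∫_{−∞}^{∞} e^(−αz²) dz = √(π/α), with φ = A·z·e^(−z²/(2σ²)), the integral evaluates to A²·[√(π)·σ^3/2].
So A² = (√(π)·σ^3/2)^(−1).
With σ = 3.822: A² = 0.020211 and A = 0.14216.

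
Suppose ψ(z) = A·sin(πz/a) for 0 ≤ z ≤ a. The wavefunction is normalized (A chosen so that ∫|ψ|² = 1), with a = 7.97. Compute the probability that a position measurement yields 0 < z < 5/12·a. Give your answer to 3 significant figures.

P ≈ 0.337

The probability is P = ∫ |ψ|² dz over [0, 5/12·a].
The normalization integral ∫|ψ|²dz over the whole domain equals a/2·A², and A² cancels in the ratio.
In terms of u = z/a (A² and the length scale cancel between numerator and denominator), P = [∫_{0}^{5/12} sin(π·u)^2 du] / [∫_{0}^{1} sin(π·u)^2 du].
An antiderivative of sin(π·u)^2 is u/2 - sin(2·π·u)/(4·π); evaluating from 0 to 5/12 gives 5/24 - 1/(8·π), while the full integral is 1/2.
This works out to P = (-3 + 5·π)/(12·π).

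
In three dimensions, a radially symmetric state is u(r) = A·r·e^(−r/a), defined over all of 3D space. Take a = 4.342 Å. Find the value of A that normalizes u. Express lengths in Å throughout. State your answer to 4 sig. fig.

A ≈ 0.008292 Å^(-5/2)

We need A² ∫|f|² 4πr² dr = 1, taking the integral from 0 to ∞.
With ∫₀^∞ r^4 e^(−αr) dr = 4!/α^5, carrying out the integral gives A² · 3·π·a^5.
Hence A² = 1/[3·π·a^5].
Plugging in a = 4.342 yields A = 0.0082916.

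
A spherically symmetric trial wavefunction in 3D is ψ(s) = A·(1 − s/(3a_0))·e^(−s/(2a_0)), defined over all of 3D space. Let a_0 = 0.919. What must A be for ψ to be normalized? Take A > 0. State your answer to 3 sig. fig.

A ≈ 0.392

Normalization requires ∫|ψ|² 4πs² ds = 1, integrated from 0 to ∞.
The angular integral contributes 4π, leaving ∫₀^∞ s²|ψ|² ds.
Using ∫₀^∞ sⁿ e^(−αs) ds = n!/αⁿ⁺¹, carrying out the integral gives A² · 8·π·a_0^3/3.
So A² = (8·π·a_0^3/3)^(−1).
With a_0 = 0.919: A² = 0.1538 and A = 0.3922.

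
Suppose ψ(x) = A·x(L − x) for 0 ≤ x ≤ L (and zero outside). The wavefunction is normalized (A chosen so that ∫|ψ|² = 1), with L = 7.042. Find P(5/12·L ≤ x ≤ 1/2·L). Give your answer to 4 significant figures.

P ≈ 0.1534

|ψ|² is the probability density, so P = ∫_{5/12·L}^{1/2·L} |ψ|² dx.
The normalization integral ∫|ψ|²dx over the whole domain equals L^5/30·A², and A² cancels in the ratio.
Let u = x/L; then A² and the length scale cancel, so P = ∫_{5/12}^{1/2} u^2·(1 - u)^2 du ÷ ∫_{0}^{1} u^2·(1 - u)^2 du.
An antiderivative of u^2·(1 - u)^2 is u^3·(6·u^2 - 15·u + 10)/30; evaluating from 5/12 to 1/2 gives ≈ 0.00511269, while the full integral is 1/30.
This works out to P = 0.15338.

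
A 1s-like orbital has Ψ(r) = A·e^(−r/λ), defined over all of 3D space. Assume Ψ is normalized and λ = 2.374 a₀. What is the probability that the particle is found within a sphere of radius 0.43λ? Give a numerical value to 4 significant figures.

P = ∫ |Ψ|² 4πr² dr over r ≤ 0.43λ.
Normalization gives A² = 1/(π·λ^3).
In terms of u = r/λ (A², 4π and the length scale all cancel between numerator and denominator), P = [∫_{0}^{0.43} u^2·e^(-2·u) du] / [∫_{0}^{∞} u^2·e^(-2·u) du].
With ∫ u^2·e^(-2·u) du = -(2·u^2 + 2·u + 1)·e^(-2·u)/4 + C, the region integral is ≈ 0.0141083 and the full one is 1/4.
The region integral divided by the full integral gives P = 0.056433.

P ≈ 0.05643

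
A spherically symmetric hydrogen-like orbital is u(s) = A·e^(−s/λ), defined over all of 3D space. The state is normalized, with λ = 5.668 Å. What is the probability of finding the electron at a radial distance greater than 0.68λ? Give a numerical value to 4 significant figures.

P = ∫ |u|² 4πs² ds over s > 0.68λ.
A² is fixed by ∫₀^∞ 4πs²|u|² ds = 1, i.e. A² = (π·λ^3)^(−1).
In terms of t = s/λ (A², 4π and the length scale all cancel between numerator and denominator), P = [∫_{0.68}^{∞} t^2·e^(-2·t) dt] / [∫_{0}^{∞} t^2·e^(-2·t) dt].
An antiderivative of t^2·e^(-2·t) is -(2·t^2 + 2·t + 1)·e^(-2·t)/4; evaluating from 0.68 to ∞ gives 2053·e^(-34/25)/2500, while the full integral is 1/4.
The region integral divided by the full integral gives P = 0.84308.

P ≈ 0.8431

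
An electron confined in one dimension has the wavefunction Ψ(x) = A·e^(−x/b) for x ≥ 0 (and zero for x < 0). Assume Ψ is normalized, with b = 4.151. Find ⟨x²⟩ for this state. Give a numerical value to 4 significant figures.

⟨x^2⟩ ≈ 8.615

The expectation value is the |Ψ|²-weighted average of x^2: ∫ x^2|Ψ|² dx.
Since the A² factors cancel between numerator and denominator, ⟨x²⟩ = b^2/2.
Putting b = 4.151 gives 8.6154.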